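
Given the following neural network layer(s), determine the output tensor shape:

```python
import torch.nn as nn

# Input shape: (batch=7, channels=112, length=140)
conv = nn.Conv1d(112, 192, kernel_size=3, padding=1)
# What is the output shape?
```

Input: (7, 112, 140) -> Output: (7, 192, 140)

Answer: (7, 192, 140)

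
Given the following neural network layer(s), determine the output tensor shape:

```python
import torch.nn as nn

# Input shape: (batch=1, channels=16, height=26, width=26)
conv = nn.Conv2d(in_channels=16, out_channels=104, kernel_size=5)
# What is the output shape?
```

Input: (1, 16, 26, 26) -> Output: (1, 104, 22, 22)

Answer: (1, 104, 22, 22)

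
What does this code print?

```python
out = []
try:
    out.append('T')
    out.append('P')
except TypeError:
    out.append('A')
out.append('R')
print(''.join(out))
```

Execution trace: 'T' (try body) → 'P' (try body, no exception) → 'R' (after the try/except). Output: TPR

Answer: TPR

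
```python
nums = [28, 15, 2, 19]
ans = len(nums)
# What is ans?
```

Trace:
`nums = [28, 15, 2, 19]` → nums = [28, 15, 2, 19]
`ans = len(nums)` → ans = 4
So ans = 4

Answer: 4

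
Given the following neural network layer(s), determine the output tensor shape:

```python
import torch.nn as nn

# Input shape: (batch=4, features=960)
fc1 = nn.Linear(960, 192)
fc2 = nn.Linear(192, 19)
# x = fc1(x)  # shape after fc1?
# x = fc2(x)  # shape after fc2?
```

Input: (4, 960) -> after fc1: (4, 192) -> Output: (4, 19)

Answer: (4, 19)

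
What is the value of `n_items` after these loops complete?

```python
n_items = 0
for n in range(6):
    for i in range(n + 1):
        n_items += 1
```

Triangle: 1 + 2 + ... + 6
`n_items` takes the values: 0 → 1 → 2 → 3 → 4 → 5 → 6 → 7 → 8 → 9 → 10 → 11 → 12 → 13 → 14 → 15 → 16 → 17 → 18 → 19 → 20 → 21

Answer: 21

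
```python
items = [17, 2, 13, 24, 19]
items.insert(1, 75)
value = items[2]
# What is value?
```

Trace:
`items = [17, 2, 13, 24, 19]` → items = [17, 2, 13, 24, 19]
`items.insert(1, 75)` → items = [17, 75, 2, 13, 24, 19]
`value = items[2]` → value = 2
So value = 2

Answer: 2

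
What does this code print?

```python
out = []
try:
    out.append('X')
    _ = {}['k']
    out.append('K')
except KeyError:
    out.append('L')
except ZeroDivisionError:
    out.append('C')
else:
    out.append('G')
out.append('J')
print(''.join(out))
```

Execution trace: 'X' (try body) → 'L' (except KeyError) → 'J' (after the try/except). Output: XLJ

Answer: XLJ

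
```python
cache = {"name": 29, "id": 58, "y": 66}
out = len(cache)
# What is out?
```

Trace:
`cache = {"name": 29, "id": 58, "y": 66}` → cache = {'name': 29, 'id': 58, 'y': 66}
`out = len(cache)` → out = 3
So out = 3

Answer: 3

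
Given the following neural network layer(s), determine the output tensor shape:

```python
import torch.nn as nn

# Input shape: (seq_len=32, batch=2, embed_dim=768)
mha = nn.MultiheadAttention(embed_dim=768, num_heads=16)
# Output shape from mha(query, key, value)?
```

Input: (32, 2, 768) -> Output: (32, 2, 768)

Answer: (32, 2, 768)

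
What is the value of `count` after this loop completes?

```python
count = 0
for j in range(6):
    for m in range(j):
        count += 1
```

Triangle number: 0+1+2+...+5
`count` takes the values: 0 → 1 → 2 → 3 → 4 → 5 → 6 → 7 → 8 → 9 → 10 → 11 → 12 → 13 → 14 → 15

Answer: 15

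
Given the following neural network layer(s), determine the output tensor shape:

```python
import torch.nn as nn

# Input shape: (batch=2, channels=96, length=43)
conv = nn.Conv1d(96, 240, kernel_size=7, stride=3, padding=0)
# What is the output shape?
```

Input: (2, 96, 43) -> Output: (2, 240, 13)

Answer: (2, 240, 13)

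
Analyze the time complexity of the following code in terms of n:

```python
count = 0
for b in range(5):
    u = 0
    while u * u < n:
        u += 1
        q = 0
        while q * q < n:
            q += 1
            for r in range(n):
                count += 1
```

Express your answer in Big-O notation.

Each loop level contributes: 1 × √n × √n × n. Multiplying the contributions gives O(n^2).

Answer: O(n^2)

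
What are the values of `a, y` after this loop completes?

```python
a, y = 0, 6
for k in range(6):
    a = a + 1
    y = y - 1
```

a goes 0→6, y goes 6→0
`a, y` takes the values: (0, 6) → (1, 6) → (1, 5) → (2, 5) → (2, 4) → (3, 4) → (3, 3) → (4, 3) → (4, 2) → (5, 2) → (5, 1) → (6, 1) → (6, 0)

Answer: 6, 0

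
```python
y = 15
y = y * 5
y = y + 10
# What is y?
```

Trace:
`y = 15` → y = 15
`y = y * 5` → y = 75
`y = y + 10` → y = 85
So y = 85

Answer: 85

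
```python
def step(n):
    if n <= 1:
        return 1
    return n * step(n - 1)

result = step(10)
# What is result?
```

step(10) = 10 * 9 * 8 * 7 * 6 * 5 * 4 * 3 * 2 * 1 = 3628800

Answer: 3628800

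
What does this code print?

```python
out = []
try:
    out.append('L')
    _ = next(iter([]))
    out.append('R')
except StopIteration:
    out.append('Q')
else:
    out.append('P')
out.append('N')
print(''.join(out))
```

Execution trace: 'L' (try body) → 'Q' (except StopIteration) → 'N' (after the try/except). Output: LQN

Answer: LQN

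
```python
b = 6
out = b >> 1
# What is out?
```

Trace:
`b = 6` → b = 6
`out = b >> 1` → out = 3
So out = 3

Answer: 3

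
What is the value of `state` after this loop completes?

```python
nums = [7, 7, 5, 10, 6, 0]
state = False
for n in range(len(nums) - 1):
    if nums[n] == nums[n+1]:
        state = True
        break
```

Check consecutive duplicates in [7, 7, 5, 10, 6, 0]
`state` takes the values: False → True

Answer: True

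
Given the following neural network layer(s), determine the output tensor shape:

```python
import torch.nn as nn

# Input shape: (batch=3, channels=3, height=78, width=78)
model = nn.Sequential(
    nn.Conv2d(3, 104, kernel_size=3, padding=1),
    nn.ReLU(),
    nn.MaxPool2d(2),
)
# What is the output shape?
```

Input: (3, 3, 78, 78) -> after Conv2d: (3, 104, 78, 78) -> after ReLU: (3, 104, 78, 78) -> Output: (3, 104, 39, 39)

Answer: (3, 104, 39, 39)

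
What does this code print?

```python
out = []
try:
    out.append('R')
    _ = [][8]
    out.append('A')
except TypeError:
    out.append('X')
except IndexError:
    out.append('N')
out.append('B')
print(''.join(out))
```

Execution trace: 'R' (try body) → 'N' (except IndexError) → 'B' (after the try/except). Output: RNB

Answer: RNB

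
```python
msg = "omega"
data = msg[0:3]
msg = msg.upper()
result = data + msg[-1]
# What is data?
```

Trace:
`msg = "omega"` → msg = 'omega'
`data = msg[0:3]` → data = 'ome'
`msg = msg.upper()` → msg = 'OMEGA'
`result = data + msg[-1]` → result = 'omeA'
So data = 'ome'

Answer: 'ome'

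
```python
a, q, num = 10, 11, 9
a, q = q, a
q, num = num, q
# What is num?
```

Trace:
`a, q, num = 10, 11, 9` → a = 10; q = 11; num = 9
`a, q = q, a` → a = 11; q = 10
`q, num = num, q` → q = 9; num = 10
So num = 10

Answer: 10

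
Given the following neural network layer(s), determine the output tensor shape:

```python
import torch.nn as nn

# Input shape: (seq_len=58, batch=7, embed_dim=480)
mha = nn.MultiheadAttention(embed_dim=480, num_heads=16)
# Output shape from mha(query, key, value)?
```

Input: (58, 7, 480) -> Output: (58, 7, 480)

Answer: (58, 7, 480)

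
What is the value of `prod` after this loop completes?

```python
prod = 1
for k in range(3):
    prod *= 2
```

2^3 = 8
`prod` takes the values: 1 → 2 → 4 → 8

Answer: 8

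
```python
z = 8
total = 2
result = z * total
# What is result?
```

Trace:
`z = 8` → z = 8
`total = 2` → total = 2
`result = z * total` → result = 16
So result = 16

Answer: 16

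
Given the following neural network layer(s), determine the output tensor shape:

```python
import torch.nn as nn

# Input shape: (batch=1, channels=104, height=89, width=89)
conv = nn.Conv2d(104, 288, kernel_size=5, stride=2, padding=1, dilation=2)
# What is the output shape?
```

Input: (1, 104, 89, 89) -> Output: (1, 288, 42, 42)

Answer: (1, 288, 42, 42)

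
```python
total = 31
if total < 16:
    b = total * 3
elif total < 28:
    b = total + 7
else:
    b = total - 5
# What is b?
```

Trace:
`total = 31` → total = 31
`if total < 16: ...` → total < 16 is False, total < 28 is False, take else branch → b = 26
So b = 26

Answer: 26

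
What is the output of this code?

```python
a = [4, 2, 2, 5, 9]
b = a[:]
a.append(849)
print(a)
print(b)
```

Key concept: slice [:] creates copy.
Step by step:
`a = [4, 2, 2, 5, 9]` → a = [4, 2, 2, 5, 9]
`b = a[:]` → b = [4, 2, 2, 5, 9]
`a.append(849)` → a = [4, 2, 2, 5, 9, 849]
`print(a)` → prints [4, 2, 2, 5, 9, 849]
`print(b)` → prints [4, 2, 2, 5, 9]

Answer:
[4, 2, 2, 5, 9, 849]
[4, 2, 2, 5, 9]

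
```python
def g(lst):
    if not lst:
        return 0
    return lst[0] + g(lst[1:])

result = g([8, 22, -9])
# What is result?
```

8 + 22 + (-9) + 0 = 21

Answer: 21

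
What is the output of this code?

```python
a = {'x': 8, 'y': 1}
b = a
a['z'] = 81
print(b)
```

Key concept: dict aliasing.
Step by step:
`a = {'x': 8, 'y': 1}` → a = {'x': 8, 'y': 1}
`b = a` → b = {'x': 8, 'y': 1} (same object as a)
`a['z'] = 81` → a = {'x': 8, 'y': 1, 'z': 81} (same object as b); b = {'x': 8, 'y': 1, 'z': 81} (same object as a)
`print(b)` → prints {'x': 8, 'y': 1, 'z': 81}

Answer: {'x': 8, 'y': 1, 'z': 81}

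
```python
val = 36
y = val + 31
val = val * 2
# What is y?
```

Trace:
`val = 36` → val = 36
`y = val + 31` → y = 67
`val = val * 2` → val = 72
So y = 67

Answer: 67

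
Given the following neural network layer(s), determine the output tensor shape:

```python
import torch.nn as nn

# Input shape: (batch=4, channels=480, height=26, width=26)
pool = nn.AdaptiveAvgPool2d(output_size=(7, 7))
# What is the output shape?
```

Input: (4, 480, 26, 26) -> Output: (4, 480, 7, 7)

Answer: (4, 480, 7, 7)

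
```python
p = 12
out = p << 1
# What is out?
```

Trace:
`p = 12` → p = 12
`out = p << 1` → out = 24
So out = 24

Answer: 24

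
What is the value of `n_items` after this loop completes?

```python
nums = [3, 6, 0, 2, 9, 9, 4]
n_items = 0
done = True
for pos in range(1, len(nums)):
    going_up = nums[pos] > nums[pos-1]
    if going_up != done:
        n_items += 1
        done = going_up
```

Count direction changes in [3, 6, 0, 2, 9, 9, 4]
`n_items` takes the values: 0 → 1 → 2 → 3

Answer: 3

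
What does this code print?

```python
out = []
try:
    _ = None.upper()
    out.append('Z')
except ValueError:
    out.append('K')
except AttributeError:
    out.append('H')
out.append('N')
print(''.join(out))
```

Execution trace: 'H' (except AttributeError) → 'N' (after the try/except). Output: HN

Answer: HN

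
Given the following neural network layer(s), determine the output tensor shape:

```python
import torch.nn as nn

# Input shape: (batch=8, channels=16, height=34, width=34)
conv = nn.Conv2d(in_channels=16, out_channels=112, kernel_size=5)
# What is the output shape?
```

Input: (8, 16, 34, 34) -> Output: (8, 112, 30, 30)

Answer: (8, 112, 30, 30)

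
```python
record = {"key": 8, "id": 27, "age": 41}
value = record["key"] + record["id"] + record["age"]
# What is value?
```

Trace:
`record = {"key": 8, "id": 27, "age": 41}` → record = {'key': 8, 'id': 27, 'age': 41}
`value = record["key"] + record["id"] + record["age"]` → value = 76
So value = 76

Answer: 76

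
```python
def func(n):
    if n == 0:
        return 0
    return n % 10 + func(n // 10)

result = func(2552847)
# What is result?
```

Sum of digits of 2552847: 7 + 4 + 8 + 2 + 5 + 5 + 2 = 33

Answer: 33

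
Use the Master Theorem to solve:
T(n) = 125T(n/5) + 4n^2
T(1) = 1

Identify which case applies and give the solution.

a=125, b=5, f(n)=4n^2. log_5(125) = 3. Since c=2 < 3, Case 1 applies: T(n) = Θ(n^log_b(a)) = O(n^3).

Answer: O(n^3) - Case 1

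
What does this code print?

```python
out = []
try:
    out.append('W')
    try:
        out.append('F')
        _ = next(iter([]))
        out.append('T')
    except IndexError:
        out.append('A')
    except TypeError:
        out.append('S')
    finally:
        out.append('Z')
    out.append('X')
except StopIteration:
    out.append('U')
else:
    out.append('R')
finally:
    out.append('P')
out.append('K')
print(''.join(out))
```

Execution trace: 'W' (try body) → 'F' (inner try body) → 'Z' (inner finally) → 'U' (except StopIteration) → 'P' (finally) → 'K' (after the try/except). Output: WFZUPK

Answer: WFZUPK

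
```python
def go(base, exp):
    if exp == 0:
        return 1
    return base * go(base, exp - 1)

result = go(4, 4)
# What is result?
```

go(4, 4) = 4 * 4 * 4 * 4 = 256

Answer: 256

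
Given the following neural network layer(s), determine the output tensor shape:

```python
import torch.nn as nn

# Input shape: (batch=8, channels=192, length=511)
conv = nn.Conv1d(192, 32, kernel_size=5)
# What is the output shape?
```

Input: (8, 192, 511) -> Output: (8, 32, 507)

Answer: (8, 32, 507)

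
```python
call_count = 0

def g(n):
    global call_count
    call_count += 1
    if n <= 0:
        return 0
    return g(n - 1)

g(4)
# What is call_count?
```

Linear recursion stepping by 1: 5 calls from n=4 down to ≤0.

Answer: 5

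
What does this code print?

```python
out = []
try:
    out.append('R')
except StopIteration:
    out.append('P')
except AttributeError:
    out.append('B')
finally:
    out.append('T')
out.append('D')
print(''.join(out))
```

Execution trace: 'R' (try body, no exception) → 'T' (finally) → 'D' (after the try/except). Output: RTD

Answer: RTD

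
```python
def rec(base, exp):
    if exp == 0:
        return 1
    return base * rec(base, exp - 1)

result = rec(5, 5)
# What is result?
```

rec(5, 5) = 5 * 5 * 5 * 5 * 5 = 3125

Answer: 3125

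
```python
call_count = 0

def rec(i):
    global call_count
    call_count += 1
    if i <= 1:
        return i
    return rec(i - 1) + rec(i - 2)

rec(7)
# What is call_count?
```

Calls(i) = 1 + Calls(i-1) + Calls(i-2); Calls(0)=Calls(1)=1. For i=7 this gives 41.

Answer: 41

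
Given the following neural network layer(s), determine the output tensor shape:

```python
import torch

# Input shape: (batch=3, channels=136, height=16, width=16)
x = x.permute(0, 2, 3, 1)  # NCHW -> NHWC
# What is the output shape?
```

Input: (3, 136, 16, 16) -> Output: (3, 16, 16, 136)

Answer: (3, 16, 16, 136)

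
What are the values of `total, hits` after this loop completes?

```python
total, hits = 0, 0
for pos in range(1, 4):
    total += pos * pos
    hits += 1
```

Sum of squares and count
`total, hits` takes the values: (0, 0) → (1, 0) → (1, 1) → (5, 1) → (5, 2) → (14, 2) → (14, 3)

Answer: 14, 3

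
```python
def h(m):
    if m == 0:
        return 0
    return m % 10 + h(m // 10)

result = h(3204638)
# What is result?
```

Sum of digits of 3204638: 8 + 3 + 6 + 4 + 0 + 2 + 3 = 26

Answer: 26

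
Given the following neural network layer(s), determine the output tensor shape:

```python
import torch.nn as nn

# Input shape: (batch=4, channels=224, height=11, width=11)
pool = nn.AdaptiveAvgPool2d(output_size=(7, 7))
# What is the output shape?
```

Input: (4, 224, 11, 11) -> Output: (4, 224, 7, 7)

Answer: (4, 224, 7, 7)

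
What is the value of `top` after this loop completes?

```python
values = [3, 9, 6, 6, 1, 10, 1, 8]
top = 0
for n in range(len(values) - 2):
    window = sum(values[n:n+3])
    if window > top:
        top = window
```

Max sum of 3-element window in [3, 9, 6, 6, 1, 10, 1, 8]
`top` takes the values: 0 → 18 → 21

Answer: 21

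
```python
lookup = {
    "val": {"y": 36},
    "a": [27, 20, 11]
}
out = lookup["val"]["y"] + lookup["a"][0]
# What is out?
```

Trace:
`lookup = { ...` → lookup = {'val': {'y': 36}, 'a': [27, 20, 11]}
`out = lookup["val"]["y"] + lookup["a"][0]` → out = 63
So out = 63

Answer: 63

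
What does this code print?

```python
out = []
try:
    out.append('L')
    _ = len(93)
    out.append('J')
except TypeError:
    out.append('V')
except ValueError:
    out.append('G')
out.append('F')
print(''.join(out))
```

Execution trace: 'L' (try body) → 'V' (except TypeError) → 'F' (after the try/except). Output: LVF

Answer: LVF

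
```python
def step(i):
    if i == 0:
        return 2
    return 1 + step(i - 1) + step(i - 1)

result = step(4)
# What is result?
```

step(i) = 1 + 2·step(i-1), step(0)=2. Closed form: (2+1)·2^4 - 1 = 47.

Answer: 47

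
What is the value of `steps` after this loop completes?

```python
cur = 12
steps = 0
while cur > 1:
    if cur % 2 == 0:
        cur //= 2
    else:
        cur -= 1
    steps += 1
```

Steps to reduce 12 to 1
`steps` takes the values: 0 → 1 → 2 → 3 → 4

Answer: 4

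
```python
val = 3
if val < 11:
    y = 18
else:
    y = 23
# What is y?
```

Trace:
`val = 3` → val = 3
`if val < 11: ...` → val < 11 is True → y = 18
So y = 18

Answer: 18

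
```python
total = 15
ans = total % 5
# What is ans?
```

Trace:
`total = 15` → total = 15
`ans = total % 5` → ans = 0
So ans = 0

Answer: 0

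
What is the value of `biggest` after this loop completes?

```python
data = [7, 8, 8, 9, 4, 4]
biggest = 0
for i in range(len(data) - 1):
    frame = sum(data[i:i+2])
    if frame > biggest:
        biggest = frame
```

Max sum of 2-element window in [7, 8, 8, 9, 4, 4]
`biggest` takes the values: 0 → 15 → 16 → 17

Answer: 17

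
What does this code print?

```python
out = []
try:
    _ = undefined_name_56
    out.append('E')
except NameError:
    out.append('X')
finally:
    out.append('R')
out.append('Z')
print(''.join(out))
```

Execution trace: 'X' (except NameError) → 'R' (finally) → 'Z' (after the try/except). Output: XRZ

Answer: XRZ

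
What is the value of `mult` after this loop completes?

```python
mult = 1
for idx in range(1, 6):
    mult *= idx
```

5! = 120
`mult` takes the values: 1 → 2 → 6 → 24 → 120

Answer: 120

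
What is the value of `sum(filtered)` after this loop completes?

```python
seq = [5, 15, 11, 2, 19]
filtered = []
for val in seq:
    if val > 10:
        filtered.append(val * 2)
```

Sum of doubled values > 10
`filtered` takes the values: [] → [30] → [30, 22] → [30, 22, 38]
So `sum(filtered)` = 90

Answer: 90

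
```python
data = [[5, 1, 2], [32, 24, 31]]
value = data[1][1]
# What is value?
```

Trace:
`data = [[5, 1, 2], [32, 24, 31]]` → data = [[5, 1, 2], [32, 24, 31]]
`value = data[1][1]` → value = 24
So value = 24

Answer: 24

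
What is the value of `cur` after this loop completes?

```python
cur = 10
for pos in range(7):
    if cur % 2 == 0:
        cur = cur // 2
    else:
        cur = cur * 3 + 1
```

Collatz-style transformation from 10
`cur` takes the values: 10 → 5 → 16 → 8 → 4 → 2 → 1 → 4

Answer: 4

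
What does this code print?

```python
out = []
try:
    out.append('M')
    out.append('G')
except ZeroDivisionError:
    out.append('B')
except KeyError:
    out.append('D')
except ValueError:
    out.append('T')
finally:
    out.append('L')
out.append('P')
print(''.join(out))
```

Execution trace: 'M' (try body) → 'G' (try body, no exception) → 'L' (finally) → 'P' (after the try/except). Output: MGLP

Answer: MGLP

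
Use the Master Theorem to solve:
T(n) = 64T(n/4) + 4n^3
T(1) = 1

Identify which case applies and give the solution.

a=64, b=4, f(n)=4n^3. log_4(64) = 3. Since c=3 = 3, Case 2 applies: T(n) = Θ(n^log_b(a) · log n) = O(n^3 log n).

Answer: O(n^3 log n) - Case 2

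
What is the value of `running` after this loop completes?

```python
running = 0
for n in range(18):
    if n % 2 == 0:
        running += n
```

Sum of even numbers 0 to 17
`running` takes the values: 0 → 2 → 6 → 12 → 20 → 30 → 42 → 56 → 72

Answer: 72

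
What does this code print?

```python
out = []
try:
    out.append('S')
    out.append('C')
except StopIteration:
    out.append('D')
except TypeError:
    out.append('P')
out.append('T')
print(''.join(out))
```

Execution trace: 'S' (try body) → 'C' (try body, no exception) → 'T' (after the try/except). Output: SCT

Answer: SCT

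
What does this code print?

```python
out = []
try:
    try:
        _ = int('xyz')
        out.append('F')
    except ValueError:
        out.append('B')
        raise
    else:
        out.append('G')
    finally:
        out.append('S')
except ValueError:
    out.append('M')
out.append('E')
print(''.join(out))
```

Execution trace: 'B' (inner except ValueError) → 'S' (inner finally) → 'M' (outer except ValueError) → 'E' (after the try/except). Output: BSME

Answer: BSME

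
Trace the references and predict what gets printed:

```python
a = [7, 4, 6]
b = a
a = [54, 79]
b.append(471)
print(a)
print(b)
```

Key concept: rebinding vs mutation: a is rebound to a new list, b still points at the original.
Step by step:
`a = [7, 4, 6]` → a = [7, 4, 6]
`b = a` → b = [7, 4, 6] (same object as a)
`a = [54, 79]` → a = [54, 79]
`b.append(471)` → b = [7, 4, 6, 471]
`print(a)` → prints [54, 79]
`print(b)` → prints [7, 4, 6, 471]

Answer:
[54, 79]
[7, 4, 6, 471]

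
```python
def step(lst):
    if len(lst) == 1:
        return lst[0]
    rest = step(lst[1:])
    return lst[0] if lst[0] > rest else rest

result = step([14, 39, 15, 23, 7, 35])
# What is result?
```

Recursive max over [14, 39, 15, 23, 7, 35] = 39

Answer: 39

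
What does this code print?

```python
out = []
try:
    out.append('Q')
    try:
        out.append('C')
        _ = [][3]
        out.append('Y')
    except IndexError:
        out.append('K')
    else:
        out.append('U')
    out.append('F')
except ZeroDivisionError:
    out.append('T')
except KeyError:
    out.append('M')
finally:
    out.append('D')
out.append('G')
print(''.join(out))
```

Execution trace: 'Q' (try body) → 'C' (inner try body) → 'K' (inner except IndexError) → 'F' (try body, no exception) → 'D' (finally) → 'G' (after the try/except). Output: QCKFDG

Answer: QCKFDG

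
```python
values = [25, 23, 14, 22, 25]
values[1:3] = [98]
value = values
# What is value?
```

Trace:
`values = [25, 23, 14, 22, 25]` → values = [25, 23, 14, 22, 25]
`values[1:3] = [98]` → values = [25, 98, 22, 25]
`value = values` → value = [25, 98, 22, 25]
So value = [25, 98, 22, 25]

Answer: [25, 98, 22, 25]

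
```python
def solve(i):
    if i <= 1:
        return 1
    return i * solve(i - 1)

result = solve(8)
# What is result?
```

solve(8) = 8 * 7 * 6 * 5 * 4 * 3 * 2 * 1 = 40320

Answer: 40320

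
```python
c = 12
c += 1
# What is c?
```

Trace:
`c = 12` → c = 12
`c += 1` → c = 13
So c = 13

Answer: 13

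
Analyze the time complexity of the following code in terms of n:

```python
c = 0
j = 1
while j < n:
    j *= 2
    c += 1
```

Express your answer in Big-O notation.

Each loop level contributes: log n. Multiplying the contributions gives O(log n).

Answer: O(log n)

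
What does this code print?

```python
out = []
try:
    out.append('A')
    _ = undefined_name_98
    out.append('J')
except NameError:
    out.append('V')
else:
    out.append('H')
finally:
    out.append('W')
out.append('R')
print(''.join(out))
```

Execution trace: 'A' (try body) → 'V' (except NameError) → 'W' (finally) → 'R' (after the try/except). Output: AVWR

Answer: AVWR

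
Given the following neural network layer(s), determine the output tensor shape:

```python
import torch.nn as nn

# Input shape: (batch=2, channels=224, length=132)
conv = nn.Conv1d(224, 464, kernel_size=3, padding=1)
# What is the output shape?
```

Input: (2, 224, 132) -> Output: (2, 464, 132)

Answer: (2, 464, 132)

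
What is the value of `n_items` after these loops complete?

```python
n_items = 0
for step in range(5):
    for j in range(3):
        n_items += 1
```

5 * 3 = 15
`n_items` takes the values: 0 → 1 → 2 → 3 → 4 → 5 → 6 → 7 → 8 → 9 → 10 → 11 → 12 → 13 → 14 → 15

Answer: 15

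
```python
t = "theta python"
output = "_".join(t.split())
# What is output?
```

Trace:
`t = "theta python"` → t = 'theta python'
`output = "_".join(t.split())` → output = 'theta_python'
So output = 'theta_python'

Answer: 'theta_python'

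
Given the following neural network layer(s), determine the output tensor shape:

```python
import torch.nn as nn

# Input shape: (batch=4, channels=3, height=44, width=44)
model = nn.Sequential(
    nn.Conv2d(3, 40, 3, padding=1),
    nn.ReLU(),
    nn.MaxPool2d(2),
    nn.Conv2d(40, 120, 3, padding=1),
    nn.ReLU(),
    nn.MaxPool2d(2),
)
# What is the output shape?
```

Input: (4, 3, 44, 44) -> after first Conv2d: (4, 40, 44, 44) -> after first MaxPool2d: (4, 40, 22, 22) -> after second Conv2d: (4, 120, 22, 22) -> Output: (4, 120, 11, 11)

Answer: (4, 120, 11, 11)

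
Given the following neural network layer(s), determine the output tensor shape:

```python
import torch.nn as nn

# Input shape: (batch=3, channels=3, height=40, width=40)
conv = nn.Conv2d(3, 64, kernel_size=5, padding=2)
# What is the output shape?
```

Input: (3, 3, 40, 40) -> Output: (3, 64, 40, 40)

Answer: (3, 64, 40, 40)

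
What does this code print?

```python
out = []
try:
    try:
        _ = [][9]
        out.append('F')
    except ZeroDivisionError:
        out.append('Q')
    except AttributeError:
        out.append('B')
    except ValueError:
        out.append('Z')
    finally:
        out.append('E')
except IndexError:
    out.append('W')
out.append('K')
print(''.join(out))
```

Execution trace: 'E' (finally) → 'W' (outer except IndexError) → 'K' (after the try/except). Output: EWK

Answer: EWK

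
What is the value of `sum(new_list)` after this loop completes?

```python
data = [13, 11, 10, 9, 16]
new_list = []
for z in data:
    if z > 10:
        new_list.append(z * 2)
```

Sum of doubled values > 10
`new_list` takes the values: [] → [26] → [26, 22] → [26, 22, 32]
So `sum(new_list)` = 80

Answer: 80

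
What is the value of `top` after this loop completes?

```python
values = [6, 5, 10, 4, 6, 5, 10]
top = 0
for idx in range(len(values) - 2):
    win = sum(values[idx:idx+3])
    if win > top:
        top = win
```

Max sum of 3-element window in [6, 5, 10, 4, 6, 5, 10]
`top` takes the values: 0 → 21

Answer: 21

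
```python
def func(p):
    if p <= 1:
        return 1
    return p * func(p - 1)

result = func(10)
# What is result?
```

func(10) = 10 * 9 * 8 * 7 * 6 * 5 * 4 * 3 * 2 * 1 = 3628800

Answer: 3628800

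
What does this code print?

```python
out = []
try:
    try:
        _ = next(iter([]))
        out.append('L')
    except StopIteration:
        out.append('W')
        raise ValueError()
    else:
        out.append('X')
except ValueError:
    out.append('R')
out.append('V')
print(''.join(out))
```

Execution trace: 'W' (inner except StopIteration) → 'R' (outer except ValueError) → 'V' (after the try/except). Output: WRV

Answer: WRV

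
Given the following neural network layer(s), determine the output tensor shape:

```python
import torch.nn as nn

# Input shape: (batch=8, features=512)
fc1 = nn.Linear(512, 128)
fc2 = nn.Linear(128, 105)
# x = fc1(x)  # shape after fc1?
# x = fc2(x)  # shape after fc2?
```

Input: (8, 512) -> after fc1: (8, 128) -> Output: (8, 105)

Answer: (8, 105)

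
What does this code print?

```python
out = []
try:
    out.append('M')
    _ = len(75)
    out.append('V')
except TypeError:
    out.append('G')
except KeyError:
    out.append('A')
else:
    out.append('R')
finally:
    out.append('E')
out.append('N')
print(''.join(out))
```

Execution trace: 'M' (try body) → 'G' (except TypeError) → 'E' (finally) → 'N' (after the try/except). Output: MGEN

Answer: MGEN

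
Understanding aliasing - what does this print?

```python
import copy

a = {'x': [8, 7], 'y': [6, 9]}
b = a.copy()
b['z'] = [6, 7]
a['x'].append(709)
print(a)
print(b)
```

Key concept: shallow copy of dict with mutable values.
Step by step:
`a = {'x': [8, 7], 'y': [6, 9]}` → a = {'x': [8, 7], 'y': [6, 9]}
`b = a.copy()` → b = {'x': [8, 7], 'y': [6, 9]}
`b['z'] = [6, 7]` → b = {'x': [8, 7], 'y': [6, 9], 'z': [6, 7]}
`a['x'].append(709)` → a = {'x': [8, 7, 709], 'y': [6, 9]}; b = {'x': [8, 7, 709], 'y': [6, 9], 'z': [6, 7]}
`print(a)` → prints {'x': [8, 7, 709], 'y': [6, 9]}
`print(b)` → prints {'x': [8, 7, 709], 'y': [6, 9], 'z': [6, 7]}

Answer:
{'x': [8, 7, 709], 'y': [6, 9]}
{'x': [8, 7, 709], 'y': [6, 9], 'z': [6, 7]}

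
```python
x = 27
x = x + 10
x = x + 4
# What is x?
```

Trace:
`x = 27` → x = 27
`x = x + 10` → x = 37
`x = x + 4` → x = 41
So x = 41

Answer: 41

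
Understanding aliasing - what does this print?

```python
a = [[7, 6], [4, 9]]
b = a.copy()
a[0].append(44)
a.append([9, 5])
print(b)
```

Key concept: shallow copy with nested lists.
Step by step:
`a = [[7, 6], [4, 9]]` → a = [[7, 6], [4, 9]]
`b = a.copy()` → b = [[7, 6], [4, 9]]
`a[0].append(44)` → a = [[7, 6, 44], [4, 9]]; b = [[7, 6, 44], [4, 9]]
`a.append([9, 5])` → a = [[7, 6, 44], [4, 9], [9, 5]]
`print(b)` → prints [[7, 6, 44], [4, 9]]

Answer: [[7, 6, 44], [4, 9]]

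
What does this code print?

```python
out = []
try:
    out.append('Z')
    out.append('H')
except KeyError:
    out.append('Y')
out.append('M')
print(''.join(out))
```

Execution trace: 'Z' (try body) → 'H' (try body, no exception) → 'M' (after the try/except). Output: ZHM

Answer: ZHM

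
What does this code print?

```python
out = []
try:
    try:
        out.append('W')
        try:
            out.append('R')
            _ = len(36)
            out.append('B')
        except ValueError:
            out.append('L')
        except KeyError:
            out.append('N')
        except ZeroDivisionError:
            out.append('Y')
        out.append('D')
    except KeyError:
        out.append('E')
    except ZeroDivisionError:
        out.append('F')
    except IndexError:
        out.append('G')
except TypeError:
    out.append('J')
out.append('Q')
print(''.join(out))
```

Execution trace: 'W' (try body) → 'R' (inner try body) → 'J' (outer except TypeError) → 'Q' (after the try/except). Output: WRJQ

Answer: WRJQ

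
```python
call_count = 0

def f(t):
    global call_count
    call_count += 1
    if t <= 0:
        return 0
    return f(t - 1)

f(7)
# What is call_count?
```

Linear recursion stepping by 1: 8 calls from t=7 down to ≤0.

Answer: 8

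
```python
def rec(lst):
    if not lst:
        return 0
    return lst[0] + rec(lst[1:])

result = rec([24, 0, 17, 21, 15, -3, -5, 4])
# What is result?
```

24 + 0 + 17 + 21 + 15 + (-3) + (-5) + 4 + 0 = 73

Answer: 73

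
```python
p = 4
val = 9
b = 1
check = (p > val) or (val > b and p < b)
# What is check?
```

Trace:
`p = 4` → p = 4
`val = 9` → val = 9
`b = 1` → b = 1
`check = (p > val) or (val > b and p < b)` → check = False
So check = False

Answer: False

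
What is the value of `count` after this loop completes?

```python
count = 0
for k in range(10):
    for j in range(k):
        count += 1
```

Triangle number: 0+1+2+...+9
`count` takes the values: 0 → 1 → 2 → 3 → 4 → 5 → 6 → 7 → 8 → 9 → 10 → 11 → 12 → 13 → 14 → 15 → 16 → 17 → 18 → 19 → 20 → 21 → 22 → 23 → 24 → 25 → 26 → 27 → 28 → 29 → … → 41 → 42 → 43 → 44 → 45

Answer: 45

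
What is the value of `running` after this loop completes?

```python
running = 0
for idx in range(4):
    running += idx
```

Sum of 0 to 3 = 6
`running` takes the values: 0 → 1 → 3 → 6

Answer: 6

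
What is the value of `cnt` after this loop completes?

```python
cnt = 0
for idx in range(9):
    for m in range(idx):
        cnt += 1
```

Triangle number: 0+1+2+...+8
`cnt` takes the values: 0 → 1 → 2 → 3 → 4 → 5 → 6 → 7 → 8 → 9 → 10 → 11 → 12 → 13 → 14 → 15 → 16 → 17 → 18 → 19 → 20 → 21 → 22 → 23 → 24 → 25 → 26 → 27 → 28 → 29 → 30 → 31 → 32 → 33 → 34 → 35 → 36

Answer: 36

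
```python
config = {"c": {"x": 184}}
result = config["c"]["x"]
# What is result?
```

Trace:
`config = {"c": {"x": 184}}` → config = {'c': {'x': 184}}
`result = config["c"]["x"]` → result = 184
So result = 184

Answer: 184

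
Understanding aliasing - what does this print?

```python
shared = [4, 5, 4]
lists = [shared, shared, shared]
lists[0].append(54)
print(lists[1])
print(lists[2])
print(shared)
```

Key concept: list of same reference.
Step by step:
`shared = [4, 5, 4]` → shared = [4, 5, 4]
`lists = [shared, shared, shared]` → lists = [[4, 5, 4], [4, 5, 4], [4, 5, 4]]
`lists[0].append(54)` → shared = [4, 5, 4, 54]; lists = [[4, 5, 4, 54], [4, 5, 4, 54], [4, 5, 4, 54]]
`print(lists[1])` → prints [4, 5, 4, 54]
`print(lists[2])` → prints [4, 5, 4, 54]
`print(shared)` → prints [4, 5, 4, 54]

Answer:
[4, 5, 4, 54]
[4, 5, 4, 54]
[4, 5, 4, 54]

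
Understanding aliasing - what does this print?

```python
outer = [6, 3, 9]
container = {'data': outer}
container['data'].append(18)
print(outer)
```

Key concept: dict holds reference to list.
Step by step:
`outer = [6, 3, 9]` → outer = [6, 3, 9]
`container = {'data': outer}` → container = {'data': [6, 3, 9]}
`container['data'].append(18)` → outer = [6, 3, 9, 18]; container = {'data': [6, 3, 9, 18]}
`print(outer)` → prints [6, 3, 9, 18]

Answer: [6, 3, 9, 18]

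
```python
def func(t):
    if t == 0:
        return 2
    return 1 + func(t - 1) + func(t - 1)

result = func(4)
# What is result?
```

func(t) = 1 + 2·func(t-1), func(0)=2. Closed form: (2+1)·2^4 - 1 = 47.

Answer: 47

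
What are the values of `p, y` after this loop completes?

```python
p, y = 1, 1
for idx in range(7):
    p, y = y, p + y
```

Fibonacci: after 7 iterations
`p, y` takes the values: (1, 1) → (1, 2) → (2, 3) → (3, 5) → (5, 8) → (8, 13) → (13, 21) → (21, 34)

Answer: 21, 34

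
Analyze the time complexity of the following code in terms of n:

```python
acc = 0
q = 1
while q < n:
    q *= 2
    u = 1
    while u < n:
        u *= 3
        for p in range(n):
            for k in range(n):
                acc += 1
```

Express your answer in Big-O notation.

Each loop level contributes: log n × log n × n × n. Multiplying the contributions gives O(n^2 log² n).

Answer: O(n^2 log² n)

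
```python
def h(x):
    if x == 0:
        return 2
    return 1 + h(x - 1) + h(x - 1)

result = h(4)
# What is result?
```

h(x) = 1 + 2·h(x-1), h(0)=2. Closed form: (2+1)·2^4 - 1 = 47.

Answer: 47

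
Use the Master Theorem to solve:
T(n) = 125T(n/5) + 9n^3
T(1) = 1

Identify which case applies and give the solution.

a=125, b=5, f(n)=9n^3. log_5(125) = 3. Since c=3 = 3, Case 2 applies: T(n) = Θ(n^log_b(a) · log n) = O(n^3 log n).

Answer: O(n^3 log n) - Case 2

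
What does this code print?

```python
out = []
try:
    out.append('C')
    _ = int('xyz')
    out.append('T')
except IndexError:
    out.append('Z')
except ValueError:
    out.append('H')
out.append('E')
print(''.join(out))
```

Execution trace: 'C' (try body) → 'H' (except ValueError) → 'E' (after the try/except). Output: CHE

Answer: CHE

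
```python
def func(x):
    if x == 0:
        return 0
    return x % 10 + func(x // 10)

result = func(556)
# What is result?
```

Sum of digits of 556: 6 + 5 + 5 = 16

Answer: 16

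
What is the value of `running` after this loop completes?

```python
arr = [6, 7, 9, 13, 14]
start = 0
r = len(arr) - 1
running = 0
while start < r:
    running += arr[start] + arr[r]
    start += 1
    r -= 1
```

Sum of pairs from ends
`running` takes the values: 0 → 20 → 40

Answer: 40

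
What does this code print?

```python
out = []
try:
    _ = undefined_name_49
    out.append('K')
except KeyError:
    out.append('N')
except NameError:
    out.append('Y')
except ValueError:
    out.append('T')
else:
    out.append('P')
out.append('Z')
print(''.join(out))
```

Execution trace: 'Y' (except NameError) → 'Z' (after the try/except). Output: YZ

Answer: YZ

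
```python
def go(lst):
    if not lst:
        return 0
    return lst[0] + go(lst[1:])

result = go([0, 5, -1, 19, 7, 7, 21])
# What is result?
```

0 + 5 + (-1) + 19 + 7 + 7 + 21 + 0 = 58

Answer: 58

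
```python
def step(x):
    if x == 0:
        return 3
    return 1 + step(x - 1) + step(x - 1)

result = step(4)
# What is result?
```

step(x) = 1 + 2·step(x-1), step(0)=3. Closed form: (3+1)·2^4 - 1 = 63.

Answer: 63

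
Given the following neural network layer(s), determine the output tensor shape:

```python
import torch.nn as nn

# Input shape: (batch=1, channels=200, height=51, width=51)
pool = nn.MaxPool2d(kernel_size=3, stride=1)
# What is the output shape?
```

Input: (1, 200, 51, 51) -> Output: (1, 200, 49, 49)

Answer: (1, 200, 49, 49)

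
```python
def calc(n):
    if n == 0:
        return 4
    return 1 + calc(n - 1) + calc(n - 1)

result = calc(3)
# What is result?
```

calc(n) = 1 + 2·calc(n-1), calc(0)=4. Closed form: (4+1)·2^3 - 1 = 39.

Answer: 39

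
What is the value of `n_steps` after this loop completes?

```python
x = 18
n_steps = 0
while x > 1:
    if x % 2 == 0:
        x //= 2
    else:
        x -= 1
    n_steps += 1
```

Steps to reduce 18 to 1
`n_steps` takes the values: 0 → 1 → 2 → 3 → 4 → 5

Answer: 5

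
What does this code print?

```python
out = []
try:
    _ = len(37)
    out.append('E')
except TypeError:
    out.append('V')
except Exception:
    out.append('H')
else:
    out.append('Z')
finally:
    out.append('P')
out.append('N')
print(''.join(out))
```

Execution trace: 'V' (except TypeError) → 'P' (finally) → 'N' (after the try/except). Output: VPN

Answer: VPN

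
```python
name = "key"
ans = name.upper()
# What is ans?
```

Trace:
`name = "key"` → name = 'key'
`ans = name.upper()` → ans = 'KEY'
So ans = 'KEY'

Answer: 'KEY'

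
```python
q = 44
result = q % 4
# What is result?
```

Trace:
`q = 44` → q = 44
`result = q % 4` → result = 0
So result = 0

Answer: 0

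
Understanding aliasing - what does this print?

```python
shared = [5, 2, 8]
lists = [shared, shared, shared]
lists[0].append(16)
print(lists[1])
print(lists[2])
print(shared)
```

Key concept: list of same reference.
Step by step:
`shared = [5, 2, 8]` → shared = [5, 2, 8]
`lists = [shared, shared, shared]` → lists = [[5, 2, 8], [5, 2, 8], [5, 2, 8]]
`lists[0].append(16)` → shared = [5, 2, 8, 16]; lists = [[5, 2, 8, 16], [5, 2, 8, 16], [5, 2, 8, 16]]
`print(lists[1])` → prints [5, 2, 8, 16]
`print(lists[2])` → prints [5, 2, 8, 16]
`print(shared)` → prints [5, 2, 8, 16]

Answer:
[5, 2, 8, 16]
[5, 2, 8, 16]
[5, 2, 8, 16]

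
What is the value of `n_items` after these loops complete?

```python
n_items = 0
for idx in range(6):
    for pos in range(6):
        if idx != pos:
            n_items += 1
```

6² - 6 (exclude diagonal)
`n_items` takes the values: 0 → 1 → 2 → 3 → 4 → 5 → 6 → 7 → 8 → 9 → 10 → 11 → 12 → 13 → 14 → 15 → 16 → 17 → 18 → 19 → 20 → 21 → 22 → 23 → 24 → 25 → 26 → 27 → 28 → 29 → 30

Answer: 30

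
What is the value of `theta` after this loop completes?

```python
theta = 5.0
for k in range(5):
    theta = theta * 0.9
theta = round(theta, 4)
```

Exponential decay: 5.0 * 0.9^5
`theta` takes the values: 5.0 → 4.5 → 4.05 → 3.645 → 3.2805 → 2.95245 → 2.9525

Answer: 2.9525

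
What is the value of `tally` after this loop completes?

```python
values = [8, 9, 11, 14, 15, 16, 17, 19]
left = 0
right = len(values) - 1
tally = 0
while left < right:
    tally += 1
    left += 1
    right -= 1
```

Iterations until pointers meet (list length 8)
`tally` takes the values: 0 → 1 → 2 → 3 → 4

Answer: 4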